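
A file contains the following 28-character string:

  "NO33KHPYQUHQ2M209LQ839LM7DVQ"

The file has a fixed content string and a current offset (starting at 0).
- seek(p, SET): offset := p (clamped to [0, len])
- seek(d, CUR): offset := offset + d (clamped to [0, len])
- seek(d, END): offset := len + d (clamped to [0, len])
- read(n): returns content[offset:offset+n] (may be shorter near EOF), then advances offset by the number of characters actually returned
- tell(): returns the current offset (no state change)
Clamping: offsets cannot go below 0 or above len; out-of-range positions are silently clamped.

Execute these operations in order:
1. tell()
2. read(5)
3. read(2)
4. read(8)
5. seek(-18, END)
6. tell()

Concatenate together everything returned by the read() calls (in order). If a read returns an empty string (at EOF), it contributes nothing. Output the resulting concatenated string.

After 1 (tell()): offset=0
After 2 (read(5)): returned 'NO33K', offset=5
After 3 (read(2)): returned 'HP', offset=7
After 4 (read(8)): returned 'YQUHQ2M2', offset=15
After 5 (seek(-18, END)): offset=10
After 6 (tell()): offset=10

Answer: NO33KHPYQUHQ2M2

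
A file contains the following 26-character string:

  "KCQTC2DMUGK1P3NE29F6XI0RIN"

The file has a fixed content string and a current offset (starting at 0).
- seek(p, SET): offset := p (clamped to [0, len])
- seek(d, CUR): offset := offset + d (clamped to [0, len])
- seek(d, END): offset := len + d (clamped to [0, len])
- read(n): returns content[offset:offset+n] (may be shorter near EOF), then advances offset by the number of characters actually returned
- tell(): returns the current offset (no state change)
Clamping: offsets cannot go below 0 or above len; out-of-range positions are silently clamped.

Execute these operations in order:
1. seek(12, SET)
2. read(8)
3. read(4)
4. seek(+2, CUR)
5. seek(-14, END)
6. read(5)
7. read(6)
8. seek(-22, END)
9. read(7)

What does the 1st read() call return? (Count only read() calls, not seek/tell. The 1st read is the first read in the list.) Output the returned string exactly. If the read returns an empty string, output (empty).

After 1 (seek(12, SET)): offset=12
After 2 (read(8)): returned 'P3NE29F6', offset=20
After 3 (read(4)): returned 'XI0R', offset=24
After 4 (seek(+2, CUR)): offset=26
After 5 (seek(-14, END)): offset=12
After 6 (read(5)): returned 'P3NE2', offset=17
After 7 (read(6)): returned '9F6XI0', offset=23
After 8 (seek(-22, END)): offset=4
After 9 (read(7)): returned 'C2DMUGK', offset=11

Answer: P3NE29F6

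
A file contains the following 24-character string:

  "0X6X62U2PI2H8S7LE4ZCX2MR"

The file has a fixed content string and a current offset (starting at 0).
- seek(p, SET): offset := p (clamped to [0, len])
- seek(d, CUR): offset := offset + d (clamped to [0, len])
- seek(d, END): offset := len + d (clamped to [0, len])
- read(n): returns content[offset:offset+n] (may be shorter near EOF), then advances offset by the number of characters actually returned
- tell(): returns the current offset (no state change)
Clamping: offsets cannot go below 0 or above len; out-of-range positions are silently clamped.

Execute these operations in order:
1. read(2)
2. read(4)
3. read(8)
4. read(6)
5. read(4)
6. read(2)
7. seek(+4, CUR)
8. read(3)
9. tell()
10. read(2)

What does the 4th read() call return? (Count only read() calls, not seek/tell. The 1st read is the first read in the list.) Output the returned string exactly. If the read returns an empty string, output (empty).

Answer: 7LE4ZC

Derivation:
After 1 (read(2)): returned '0X', offset=2
After 2 (read(4)): returned '6X62', offset=6
After 3 (read(8)): returned 'U2PI2H8S', offset=14
After 4 (read(6)): returned '7LE4ZC', offset=20
After 5 (read(4)): returned 'X2MR', offset=24
After 6 (read(2)): returned '', offset=24
After 7 (seek(+4, CUR)): offset=24
After 8 (read(3)): returned '', offset=24
After 9 (tell()): offset=24
After 10 (read(2)): returned '', offset=24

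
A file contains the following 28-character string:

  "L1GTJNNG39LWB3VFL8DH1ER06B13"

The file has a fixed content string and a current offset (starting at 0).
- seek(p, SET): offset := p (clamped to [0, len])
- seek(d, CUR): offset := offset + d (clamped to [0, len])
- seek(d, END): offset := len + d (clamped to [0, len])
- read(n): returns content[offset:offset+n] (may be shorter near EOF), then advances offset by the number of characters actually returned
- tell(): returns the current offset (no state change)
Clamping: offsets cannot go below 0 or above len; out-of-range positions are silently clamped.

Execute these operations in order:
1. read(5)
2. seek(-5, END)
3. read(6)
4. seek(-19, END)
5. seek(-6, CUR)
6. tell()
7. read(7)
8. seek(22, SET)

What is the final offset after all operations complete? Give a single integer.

After 1 (read(5)): returned 'L1GTJ', offset=5
After 2 (seek(-5, END)): offset=23
After 3 (read(6)): returned '06B13', offset=28
After 4 (seek(-19, END)): offset=9
After 5 (seek(-6, CUR)): offset=3
After 6 (tell()): offset=3
After 7 (read(7)): returned 'TJNNG39', offset=10
After 8 (seek(22, SET)): offset=22

Answer: 22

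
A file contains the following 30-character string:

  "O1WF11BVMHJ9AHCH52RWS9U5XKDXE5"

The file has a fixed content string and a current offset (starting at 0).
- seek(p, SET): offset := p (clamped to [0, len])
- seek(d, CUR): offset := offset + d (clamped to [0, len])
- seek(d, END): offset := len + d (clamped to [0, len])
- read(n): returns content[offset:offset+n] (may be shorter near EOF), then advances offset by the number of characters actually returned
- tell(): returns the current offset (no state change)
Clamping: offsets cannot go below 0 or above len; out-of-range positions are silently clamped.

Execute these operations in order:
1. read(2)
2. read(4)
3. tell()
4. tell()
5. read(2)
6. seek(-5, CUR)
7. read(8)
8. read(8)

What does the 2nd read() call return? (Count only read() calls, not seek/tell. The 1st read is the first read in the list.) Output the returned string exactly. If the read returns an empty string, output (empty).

Answer: WF11

Derivation:
After 1 (read(2)): returned 'O1', offset=2
After 2 (read(4)): returned 'WF11', offset=6
After 3 (tell()): offset=6
After 4 (tell()): offset=6
After 5 (read(2)): returned 'BV', offset=8
After 6 (seek(-5, CUR)): offset=3
After 7 (read(8)): returned 'F11BVMHJ', offset=11
After 8 (read(8)): returned '9AHCH52R', offset=19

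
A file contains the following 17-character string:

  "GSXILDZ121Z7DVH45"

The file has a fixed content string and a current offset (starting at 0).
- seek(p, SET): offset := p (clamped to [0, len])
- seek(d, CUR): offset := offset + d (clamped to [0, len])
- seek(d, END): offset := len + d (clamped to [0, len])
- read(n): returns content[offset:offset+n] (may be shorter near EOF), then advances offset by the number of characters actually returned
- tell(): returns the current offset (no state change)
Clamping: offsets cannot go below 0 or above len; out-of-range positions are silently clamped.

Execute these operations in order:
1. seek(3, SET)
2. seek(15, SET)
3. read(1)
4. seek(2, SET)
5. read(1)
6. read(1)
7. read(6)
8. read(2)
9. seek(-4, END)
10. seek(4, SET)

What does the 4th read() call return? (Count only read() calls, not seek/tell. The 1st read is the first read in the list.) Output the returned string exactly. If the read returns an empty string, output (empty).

Answer: LDZ121

Derivation:
After 1 (seek(3, SET)): offset=3
After 2 (seek(15, SET)): offset=15
After 3 (read(1)): returned '4', offset=16
After 4 (seek(2, SET)): offset=2
After 5 (read(1)): returned 'X', offset=3
After 6 (read(1)): returned 'I', offset=4
After 7 (read(6)): returned 'LDZ121', offset=10
After 8 (read(2)): returned 'Z7', offset=12
After 9 (seek(-4, END)): offset=13
After 10 (seek(4, SET)): offset=4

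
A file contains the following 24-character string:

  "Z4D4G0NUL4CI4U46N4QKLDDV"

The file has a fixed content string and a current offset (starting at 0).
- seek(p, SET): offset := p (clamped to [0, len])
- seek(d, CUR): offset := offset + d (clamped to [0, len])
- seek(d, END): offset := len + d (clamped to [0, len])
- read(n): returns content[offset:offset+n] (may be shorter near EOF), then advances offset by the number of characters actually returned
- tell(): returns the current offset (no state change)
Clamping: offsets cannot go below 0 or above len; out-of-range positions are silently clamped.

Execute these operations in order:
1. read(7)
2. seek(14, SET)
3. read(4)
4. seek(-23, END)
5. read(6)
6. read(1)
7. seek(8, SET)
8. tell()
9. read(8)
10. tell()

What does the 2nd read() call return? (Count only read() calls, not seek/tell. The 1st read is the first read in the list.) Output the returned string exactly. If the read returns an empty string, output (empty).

Answer: 46N4

Derivation:
After 1 (read(7)): returned 'Z4D4G0N', offset=7
After 2 (seek(14, SET)): offset=14
After 3 (read(4)): returned '46N4', offset=18
After 4 (seek(-23, END)): offset=1
After 5 (read(6)): returned '4D4G0N', offset=7
After 6 (read(1)): returned 'U', offset=8
After 7 (seek(8, SET)): offset=8
After 8 (tell()): offset=8
After 9 (read(8)): returned 'L4CI4U46', offset=16
After 10 (tell()): offset=16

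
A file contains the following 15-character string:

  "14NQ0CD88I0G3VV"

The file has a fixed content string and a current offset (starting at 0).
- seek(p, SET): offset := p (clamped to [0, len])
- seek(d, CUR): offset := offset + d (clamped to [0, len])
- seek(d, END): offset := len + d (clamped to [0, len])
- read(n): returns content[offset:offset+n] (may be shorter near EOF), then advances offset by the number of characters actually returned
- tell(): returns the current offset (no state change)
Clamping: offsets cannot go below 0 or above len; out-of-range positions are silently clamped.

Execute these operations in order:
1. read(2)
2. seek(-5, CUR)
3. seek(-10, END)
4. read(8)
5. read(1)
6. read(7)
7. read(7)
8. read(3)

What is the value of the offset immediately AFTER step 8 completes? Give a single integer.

After 1 (read(2)): returned '14', offset=2
After 2 (seek(-5, CUR)): offset=0
After 3 (seek(-10, END)): offset=5
After 4 (read(8)): returned 'CD88I0G3', offset=13
After 5 (read(1)): returned 'V', offset=14
After 6 (read(7)): returned 'V', offset=15
After 7 (read(7)): returned '', offset=15
After 8 (read(3)): returned '', offset=15

Answer: 15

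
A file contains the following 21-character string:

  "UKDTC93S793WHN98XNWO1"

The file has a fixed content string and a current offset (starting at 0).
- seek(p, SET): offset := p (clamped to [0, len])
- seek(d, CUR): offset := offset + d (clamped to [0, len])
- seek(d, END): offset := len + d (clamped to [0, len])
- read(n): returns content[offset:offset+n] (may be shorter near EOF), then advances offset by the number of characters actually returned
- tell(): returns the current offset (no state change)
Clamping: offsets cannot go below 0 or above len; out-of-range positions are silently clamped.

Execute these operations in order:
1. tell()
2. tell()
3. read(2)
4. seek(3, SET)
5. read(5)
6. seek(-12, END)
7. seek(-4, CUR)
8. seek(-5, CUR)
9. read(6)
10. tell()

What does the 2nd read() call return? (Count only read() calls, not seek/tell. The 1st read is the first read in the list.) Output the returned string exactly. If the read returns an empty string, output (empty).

Answer: TC93S

Derivation:
After 1 (tell()): offset=0
After 2 (tell()): offset=0
After 3 (read(2)): returned 'UK', offset=2
After 4 (seek(3, SET)): offset=3
After 5 (read(5)): returned 'TC93S', offset=8
After 6 (seek(-12, END)): offset=9
After 7 (seek(-4, CUR)): offset=5
After 8 (seek(-5, CUR)): offset=0
After 9 (read(6)): returned 'UKDTC9', offset=6
After 10 (tell()): offset=6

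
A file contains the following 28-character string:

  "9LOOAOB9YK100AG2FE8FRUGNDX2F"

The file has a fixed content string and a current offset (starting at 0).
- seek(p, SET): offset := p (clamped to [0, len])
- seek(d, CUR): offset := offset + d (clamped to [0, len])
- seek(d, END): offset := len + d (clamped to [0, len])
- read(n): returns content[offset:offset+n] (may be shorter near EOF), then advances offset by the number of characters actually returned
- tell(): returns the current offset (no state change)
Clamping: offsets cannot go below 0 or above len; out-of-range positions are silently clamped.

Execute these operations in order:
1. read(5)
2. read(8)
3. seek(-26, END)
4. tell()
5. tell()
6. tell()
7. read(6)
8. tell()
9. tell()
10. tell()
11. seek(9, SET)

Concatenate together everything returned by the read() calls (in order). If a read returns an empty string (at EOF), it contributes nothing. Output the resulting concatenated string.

Answer: 9LOOAOB9YK100OOAOB9

Derivation:
After 1 (read(5)): returned '9LOOA', offset=5
After 2 (read(8)): returned 'OB9YK100', offset=13
After 3 (seek(-26, END)): offset=2
After 4 (tell()): offset=2
After 5 (tell()): offset=2
After 6 (tell()): offset=2
After 7 (read(6)): returned 'OOAOB9', offset=8
After 8 (tell()): offset=8
After 9 (tell()): offset=8
After 10 (tell()): offset=8
After 11 (seek(9, SET)): offset=9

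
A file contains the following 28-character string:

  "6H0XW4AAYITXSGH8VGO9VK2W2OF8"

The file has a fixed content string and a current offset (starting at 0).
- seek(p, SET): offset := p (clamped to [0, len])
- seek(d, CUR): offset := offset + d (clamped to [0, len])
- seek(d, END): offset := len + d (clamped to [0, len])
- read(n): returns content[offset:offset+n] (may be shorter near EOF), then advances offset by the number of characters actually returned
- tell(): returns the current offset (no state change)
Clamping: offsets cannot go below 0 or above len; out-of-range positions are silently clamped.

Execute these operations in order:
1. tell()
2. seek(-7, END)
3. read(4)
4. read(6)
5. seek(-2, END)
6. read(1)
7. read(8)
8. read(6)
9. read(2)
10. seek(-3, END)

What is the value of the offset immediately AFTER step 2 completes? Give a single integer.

Answer: 21

Derivation:
After 1 (tell()): offset=0
After 2 (seek(-7, END)): offset=21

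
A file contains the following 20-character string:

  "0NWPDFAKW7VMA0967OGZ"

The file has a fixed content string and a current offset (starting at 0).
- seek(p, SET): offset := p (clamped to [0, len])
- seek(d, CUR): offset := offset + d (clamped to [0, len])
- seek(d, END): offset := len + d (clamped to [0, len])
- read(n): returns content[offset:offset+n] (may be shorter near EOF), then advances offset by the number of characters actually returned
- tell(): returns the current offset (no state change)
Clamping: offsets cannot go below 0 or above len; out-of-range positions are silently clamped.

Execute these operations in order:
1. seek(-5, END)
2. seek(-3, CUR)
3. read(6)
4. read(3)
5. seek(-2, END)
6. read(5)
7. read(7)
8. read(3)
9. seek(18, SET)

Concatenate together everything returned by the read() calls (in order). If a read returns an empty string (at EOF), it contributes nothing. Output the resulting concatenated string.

Answer: A0967OGZGZ

Derivation:
After 1 (seek(-5, END)): offset=15
After 2 (seek(-3, CUR)): offset=12
After 3 (read(6)): returned 'A0967O', offset=18
After 4 (read(3)): returned 'GZ', offset=20
After 5 (seek(-2, END)): offset=18
After 6 (read(5)): returned 'GZ', offset=20
After 7 (read(7)): returned '', offset=20
After 8 (read(3)): returned '', offset=20
After 9 (seek(18, SET)): offset=18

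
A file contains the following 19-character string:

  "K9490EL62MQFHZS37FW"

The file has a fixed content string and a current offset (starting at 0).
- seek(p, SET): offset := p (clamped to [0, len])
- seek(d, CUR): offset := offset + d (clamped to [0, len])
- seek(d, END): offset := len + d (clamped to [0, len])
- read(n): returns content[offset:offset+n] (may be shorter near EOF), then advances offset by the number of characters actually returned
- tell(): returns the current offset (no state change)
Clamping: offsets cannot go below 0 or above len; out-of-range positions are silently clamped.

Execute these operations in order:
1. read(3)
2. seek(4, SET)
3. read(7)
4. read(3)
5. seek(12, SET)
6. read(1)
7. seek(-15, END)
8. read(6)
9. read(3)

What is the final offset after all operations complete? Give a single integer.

After 1 (read(3)): returned 'K94', offset=3
After 2 (seek(4, SET)): offset=4
After 3 (read(7)): returned '0EL62MQ', offset=11
After 4 (read(3)): returned 'FHZ', offset=14
After 5 (seek(12, SET)): offset=12
After 6 (read(1)): returned 'H', offset=13
After 7 (seek(-15, END)): offset=4
After 8 (read(6)): returned '0EL62M', offset=10
After 9 (read(3)): returned 'QFH', offset=13

Answer: 13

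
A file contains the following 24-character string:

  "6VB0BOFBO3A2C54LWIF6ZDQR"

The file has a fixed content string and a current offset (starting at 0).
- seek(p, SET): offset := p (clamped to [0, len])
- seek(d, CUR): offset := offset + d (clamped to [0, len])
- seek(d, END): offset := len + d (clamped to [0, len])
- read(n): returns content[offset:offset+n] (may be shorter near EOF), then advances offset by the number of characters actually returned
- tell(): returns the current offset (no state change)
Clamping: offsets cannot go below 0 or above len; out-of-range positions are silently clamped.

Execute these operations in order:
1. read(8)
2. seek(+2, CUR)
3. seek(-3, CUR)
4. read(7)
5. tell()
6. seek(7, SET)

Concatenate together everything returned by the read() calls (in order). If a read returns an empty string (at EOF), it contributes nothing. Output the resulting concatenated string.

Answer: 6VB0BOFBBO3A2C5

Derivation:
After 1 (read(8)): returned '6VB0BOFB', offset=8
After 2 (seek(+2, CUR)): offset=10
After 3 (seek(-3, CUR)): offset=7
After 4 (read(7)): returned 'BO3A2C5', offset=14
After 5 (tell()): offset=14
After 6 (seek(7, SET)): offset=7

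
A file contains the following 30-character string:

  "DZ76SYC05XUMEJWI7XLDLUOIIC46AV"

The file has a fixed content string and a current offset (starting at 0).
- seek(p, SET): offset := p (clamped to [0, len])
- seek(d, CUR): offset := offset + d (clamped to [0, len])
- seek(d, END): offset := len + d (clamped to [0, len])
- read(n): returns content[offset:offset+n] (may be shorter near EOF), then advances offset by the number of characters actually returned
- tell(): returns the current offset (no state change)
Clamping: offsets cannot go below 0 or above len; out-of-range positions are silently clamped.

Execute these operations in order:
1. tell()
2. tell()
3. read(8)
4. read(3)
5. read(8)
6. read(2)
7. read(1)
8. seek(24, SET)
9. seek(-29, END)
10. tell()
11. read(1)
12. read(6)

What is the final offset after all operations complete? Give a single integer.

After 1 (tell()): offset=0
After 2 (tell()): offset=0
After 3 (read(8)): returned 'DZ76SYC0', offset=8
After 4 (read(3)): returned '5XU', offset=11
After 5 (read(8)): returned 'MEJWI7XL', offset=19
After 6 (read(2)): returned 'DL', offset=21
After 7 (read(1)): returned 'U', offset=22
After 8 (seek(24, SET)): offset=24
After 9 (seek(-29, END)): offset=1
After 10 (tell()): offset=1
After 11 (read(1)): returned 'Z', offset=2
After 12 (read(6)): returned '76SYC0', offset=8

Answer: 8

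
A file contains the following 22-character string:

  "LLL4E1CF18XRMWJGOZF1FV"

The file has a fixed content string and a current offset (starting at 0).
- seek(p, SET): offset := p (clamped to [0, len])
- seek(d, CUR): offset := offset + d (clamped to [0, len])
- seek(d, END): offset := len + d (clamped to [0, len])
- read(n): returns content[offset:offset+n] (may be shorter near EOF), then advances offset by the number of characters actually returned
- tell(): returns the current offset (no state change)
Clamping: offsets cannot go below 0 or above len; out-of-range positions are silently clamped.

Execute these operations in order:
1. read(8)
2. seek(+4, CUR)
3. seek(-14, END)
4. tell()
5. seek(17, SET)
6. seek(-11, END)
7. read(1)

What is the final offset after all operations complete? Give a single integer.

After 1 (read(8)): returned 'LLL4E1CF', offset=8
After 2 (seek(+4, CUR)): offset=12
After 3 (seek(-14, END)): offset=8
After 4 (tell()): offset=8
After 5 (seek(17, SET)): offset=17
After 6 (seek(-11, END)): offset=11
After 7 (read(1)): returned 'R', offset=12

Answer: 12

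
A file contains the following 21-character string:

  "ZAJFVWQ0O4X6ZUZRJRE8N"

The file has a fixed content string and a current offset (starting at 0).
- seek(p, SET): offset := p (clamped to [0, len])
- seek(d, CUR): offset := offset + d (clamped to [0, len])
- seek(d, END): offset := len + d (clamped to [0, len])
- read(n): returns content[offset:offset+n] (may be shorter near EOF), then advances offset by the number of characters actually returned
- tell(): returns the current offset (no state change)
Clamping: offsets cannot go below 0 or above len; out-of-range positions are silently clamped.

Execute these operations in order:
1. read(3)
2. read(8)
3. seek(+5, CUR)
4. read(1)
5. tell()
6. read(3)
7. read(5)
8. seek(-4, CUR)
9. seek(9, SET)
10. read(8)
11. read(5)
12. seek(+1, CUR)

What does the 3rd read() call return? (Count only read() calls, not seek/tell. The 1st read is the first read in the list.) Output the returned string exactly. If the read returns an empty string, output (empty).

After 1 (read(3)): returned 'ZAJ', offset=3
After 2 (read(8)): returned 'FVWQ0O4X', offset=11
After 3 (seek(+5, CUR)): offset=16
After 4 (read(1)): returned 'J', offset=17
After 5 (tell()): offset=17
After 6 (read(3)): returned 'RE8', offset=20
After 7 (read(5)): returned 'N', offset=21
After 8 (seek(-4, CUR)): offset=17
After 9 (seek(9, SET)): offset=9
After 10 (read(8)): returned '4X6ZUZRJ', offset=17
After 11 (read(5)): returned 'RE8N', offset=21
After 12 (seek(+1, CUR)): offset=21

Answer: J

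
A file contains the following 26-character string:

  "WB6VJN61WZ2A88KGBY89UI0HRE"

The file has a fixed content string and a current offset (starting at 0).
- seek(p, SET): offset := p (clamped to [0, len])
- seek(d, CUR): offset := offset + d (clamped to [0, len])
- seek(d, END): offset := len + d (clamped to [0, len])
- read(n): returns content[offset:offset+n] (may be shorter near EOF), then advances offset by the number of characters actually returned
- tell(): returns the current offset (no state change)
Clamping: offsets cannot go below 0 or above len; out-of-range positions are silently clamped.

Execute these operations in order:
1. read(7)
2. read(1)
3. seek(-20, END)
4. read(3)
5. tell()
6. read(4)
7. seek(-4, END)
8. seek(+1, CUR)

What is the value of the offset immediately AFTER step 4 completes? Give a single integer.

After 1 (read(7)): returned 'WB6VJN6', offset=7
After 2 (read(1)): returned '1', offset=8
After 3 (seek(-20, END)): offset=6
After 4 (read(3)): returned '61W', offset=9

Answer: 9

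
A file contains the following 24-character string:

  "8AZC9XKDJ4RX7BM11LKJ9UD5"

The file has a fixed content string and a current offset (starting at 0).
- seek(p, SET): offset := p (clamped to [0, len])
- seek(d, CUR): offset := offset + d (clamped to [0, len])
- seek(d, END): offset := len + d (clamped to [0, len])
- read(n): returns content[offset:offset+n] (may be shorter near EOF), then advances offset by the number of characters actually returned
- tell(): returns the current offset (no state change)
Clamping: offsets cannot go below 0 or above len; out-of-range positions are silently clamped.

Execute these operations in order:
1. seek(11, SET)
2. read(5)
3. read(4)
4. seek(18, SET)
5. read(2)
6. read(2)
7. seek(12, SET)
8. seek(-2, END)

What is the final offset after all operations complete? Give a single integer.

Answer: 22

Derivation:
After 1 (seek(11, SET)): offset=11
After 2 (read(5)): returned 'X7BM1', offset=16
After 3 (read(4)): returned '1LKJ', offset=20
After 4 (seek(18, SET)): offset=18
After 5 (read(2)): returned 'KJ', offset=20
After 6 (read(2)): returned '9U', offset=22
After 7 (seek(12, SET)): offset=12
After 8 (seek(-2, END)): offset=22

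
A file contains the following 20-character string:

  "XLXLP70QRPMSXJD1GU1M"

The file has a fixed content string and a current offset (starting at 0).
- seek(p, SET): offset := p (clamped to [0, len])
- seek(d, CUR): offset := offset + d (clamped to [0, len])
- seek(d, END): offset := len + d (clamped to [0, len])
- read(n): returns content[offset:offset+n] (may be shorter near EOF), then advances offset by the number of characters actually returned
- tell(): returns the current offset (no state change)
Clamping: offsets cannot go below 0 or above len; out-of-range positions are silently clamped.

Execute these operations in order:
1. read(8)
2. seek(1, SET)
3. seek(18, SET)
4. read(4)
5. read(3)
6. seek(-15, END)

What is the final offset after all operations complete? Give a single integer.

After 1 (read(8)): returned 'XLXLP70Q', offset=8
After 2 (seek(1, SET)): offset=1
After 3 (seek(18, SET)): offset=18
After 4 (read(4)): returned '1M', offset=20
After 5 (read(3)): returned '', offset=20
After 6 (seek(-15, END)): offset=5

Answer: 5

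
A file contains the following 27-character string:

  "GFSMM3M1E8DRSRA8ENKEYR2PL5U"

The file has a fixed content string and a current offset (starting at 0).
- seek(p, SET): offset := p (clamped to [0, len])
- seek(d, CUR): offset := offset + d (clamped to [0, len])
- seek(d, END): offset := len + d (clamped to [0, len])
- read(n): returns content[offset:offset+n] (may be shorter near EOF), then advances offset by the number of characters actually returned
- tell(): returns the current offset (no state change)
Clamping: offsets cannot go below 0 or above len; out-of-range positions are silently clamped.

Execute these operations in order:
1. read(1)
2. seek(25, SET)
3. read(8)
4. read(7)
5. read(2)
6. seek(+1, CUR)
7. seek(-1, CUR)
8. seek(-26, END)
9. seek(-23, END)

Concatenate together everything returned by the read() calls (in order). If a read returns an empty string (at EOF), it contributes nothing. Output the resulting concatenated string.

After 1 (read(1)): returned 'G', offset=1
After 2 (seek(25, SET)): offset=25
After 3 (read(8)): returned '5U', offset=27
After 4 (read(7)): returned '', offset=27
After 5 (read(2)): returned '', offset=27
After 6 (seek(+1, CUR)): offset=27
After 7 (seek(-1, CUR)): offset=26
After 8 (seek(-26, END)): offset=1
After 9 (seek(-23, END)): offset=4

Answer: G5U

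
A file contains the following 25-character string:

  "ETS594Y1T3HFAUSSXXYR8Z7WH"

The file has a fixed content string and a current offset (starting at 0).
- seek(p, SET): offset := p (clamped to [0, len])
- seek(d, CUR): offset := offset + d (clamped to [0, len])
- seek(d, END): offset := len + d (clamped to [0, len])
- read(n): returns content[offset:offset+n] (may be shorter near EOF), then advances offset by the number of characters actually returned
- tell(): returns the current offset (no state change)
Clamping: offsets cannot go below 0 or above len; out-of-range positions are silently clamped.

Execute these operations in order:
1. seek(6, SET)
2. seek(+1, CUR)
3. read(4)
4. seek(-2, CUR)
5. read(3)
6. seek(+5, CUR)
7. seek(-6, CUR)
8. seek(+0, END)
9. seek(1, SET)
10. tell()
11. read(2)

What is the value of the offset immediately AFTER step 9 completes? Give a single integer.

After 1 (seek(6, SET)): offset=6
After 2 (seek(+1, CUR)): offset=7
After 3 (read(4)): returned '1T3H', offset=11
After 4 (seek(-2, CUR)): offset=9
After 5 (read(3)): returned '3HF', offset=12
After 6 (seek(+5, CUR)): offset=17
After 7 (seek(-6, CUR)): offset=11
After 8 (seek(+0, END)): offset=25
After 9 (seek(1, SET)): offset=1

Answer: 1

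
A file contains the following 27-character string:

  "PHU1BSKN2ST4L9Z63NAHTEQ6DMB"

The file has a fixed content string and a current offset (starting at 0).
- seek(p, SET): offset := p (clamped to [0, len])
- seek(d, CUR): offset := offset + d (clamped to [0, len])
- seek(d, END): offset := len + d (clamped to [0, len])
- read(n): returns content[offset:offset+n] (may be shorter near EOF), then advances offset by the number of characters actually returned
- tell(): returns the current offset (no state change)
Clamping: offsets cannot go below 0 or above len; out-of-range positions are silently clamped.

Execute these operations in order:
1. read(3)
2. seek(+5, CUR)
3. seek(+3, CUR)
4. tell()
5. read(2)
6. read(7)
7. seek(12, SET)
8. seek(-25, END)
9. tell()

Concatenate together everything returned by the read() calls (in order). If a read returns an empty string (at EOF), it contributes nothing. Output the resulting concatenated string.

Answer: PHU4L9Z63NAH

Derivation:
After 1 (read(3)): returned 'PHU', offset=3
After 2 (seek(+5, CUR)): offset=8
After 3 (seek(+3, CUR)): offset=11
After 4 (tell()): offset=11
After 5 (read(2)): returned '4L', offset=13
After 6 (read(7)): returned '9Z63NAH', offset=20
After 7 (seek(12, SET)): offset=12
After 8 (seek(-25, END)): offset=2
After 9 (tell()): offset=2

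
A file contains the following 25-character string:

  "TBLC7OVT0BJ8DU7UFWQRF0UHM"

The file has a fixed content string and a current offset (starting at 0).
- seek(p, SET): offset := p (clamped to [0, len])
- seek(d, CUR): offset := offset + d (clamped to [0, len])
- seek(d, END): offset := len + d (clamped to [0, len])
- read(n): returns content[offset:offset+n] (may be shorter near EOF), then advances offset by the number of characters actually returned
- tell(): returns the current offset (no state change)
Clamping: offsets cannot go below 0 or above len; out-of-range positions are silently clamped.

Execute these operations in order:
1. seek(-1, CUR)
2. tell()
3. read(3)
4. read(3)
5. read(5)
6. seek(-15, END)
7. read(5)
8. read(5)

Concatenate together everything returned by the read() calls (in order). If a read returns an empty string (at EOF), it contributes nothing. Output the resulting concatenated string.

Answer: TBLC7OVT0BJJ8DU7UFWQR

Derivation:
After 1 (seek(-1, CUR)): offset=0
After 2 (tell()): offset=0
After 3 (read(3)): returned 'TBL', offset=3
After 4 (read(3)): returned 'C7O', offset=6
After 5 (read(5)): returned 'VT0BJ', offset=11
After 6 (seek(-15, END)): offset=10
After 7 (read(5)): returned 'J8DU7', offset=15
After 8 (read(5)): returned 'UFWQR', offset=20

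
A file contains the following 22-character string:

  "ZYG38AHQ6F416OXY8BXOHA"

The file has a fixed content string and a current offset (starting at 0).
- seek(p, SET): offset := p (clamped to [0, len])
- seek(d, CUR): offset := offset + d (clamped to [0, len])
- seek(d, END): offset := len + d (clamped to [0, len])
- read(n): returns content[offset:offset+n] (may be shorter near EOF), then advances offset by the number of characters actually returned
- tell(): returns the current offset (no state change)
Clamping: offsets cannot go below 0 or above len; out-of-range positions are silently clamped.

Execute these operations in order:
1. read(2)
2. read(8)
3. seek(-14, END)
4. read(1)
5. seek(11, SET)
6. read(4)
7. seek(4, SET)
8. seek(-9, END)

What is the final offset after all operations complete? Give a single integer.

After 1 (read(2)): returned 'ZY', offset=2
After 2 (read(8)): returned 'G38AHQ6F', offset=10
After 3 (seek(-14, END)): offset=8
After 4 (read(1)): returned '6', offset=9
After 5 (seek(11, SET)): offset=11
After 6 (read(4)): returned '16OX', offset=15
After 7 (seek(4, SET)): offset=4
After 8 (seek(-9, END)): offset=13

Answer: 13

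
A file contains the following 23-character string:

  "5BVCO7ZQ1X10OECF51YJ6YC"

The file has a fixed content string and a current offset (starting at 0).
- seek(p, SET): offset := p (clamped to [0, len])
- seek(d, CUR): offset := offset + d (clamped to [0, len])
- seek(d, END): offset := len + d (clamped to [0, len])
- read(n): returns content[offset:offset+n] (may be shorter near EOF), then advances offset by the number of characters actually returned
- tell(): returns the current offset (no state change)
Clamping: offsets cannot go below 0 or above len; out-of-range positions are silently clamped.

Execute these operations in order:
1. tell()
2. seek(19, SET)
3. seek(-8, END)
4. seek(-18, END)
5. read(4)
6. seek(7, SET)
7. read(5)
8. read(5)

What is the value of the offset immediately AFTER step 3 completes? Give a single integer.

After 1 (tell()): offset=0
After 2 (seek(19, SET)): offset=19
After 3 (seek(-8, END)): offset=15

Answer: 15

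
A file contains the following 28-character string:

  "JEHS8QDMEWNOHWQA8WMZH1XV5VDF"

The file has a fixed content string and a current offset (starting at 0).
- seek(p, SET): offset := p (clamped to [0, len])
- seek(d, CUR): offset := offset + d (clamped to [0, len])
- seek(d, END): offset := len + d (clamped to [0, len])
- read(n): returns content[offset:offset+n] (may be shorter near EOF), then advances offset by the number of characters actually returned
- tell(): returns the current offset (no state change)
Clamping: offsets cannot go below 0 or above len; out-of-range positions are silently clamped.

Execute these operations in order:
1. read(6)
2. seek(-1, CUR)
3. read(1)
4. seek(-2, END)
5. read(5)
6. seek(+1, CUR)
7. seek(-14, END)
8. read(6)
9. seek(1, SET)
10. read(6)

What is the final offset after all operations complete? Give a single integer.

After 1 (read(6)): returned 'JEHS8Q', offset=6
After 2 (seek(-1, CUR)): offset=5
After 3 (read(1)): returned 'Q', offset=6
After 4 (seek(-2, END)): offset=26
After 5 (read(5)): returned 'DF', offset=28
After 6 (seek(+1, CUR)): offset=28
After 7 (seek(-14, END)): offset=14
After 8 (read(6)): returned 'QA8WMZ', offset=20
After 9 (seek(1, SET)): offset=1
After 10 (read(6)): returned 'EHS8QD', offset=7

Answer: 7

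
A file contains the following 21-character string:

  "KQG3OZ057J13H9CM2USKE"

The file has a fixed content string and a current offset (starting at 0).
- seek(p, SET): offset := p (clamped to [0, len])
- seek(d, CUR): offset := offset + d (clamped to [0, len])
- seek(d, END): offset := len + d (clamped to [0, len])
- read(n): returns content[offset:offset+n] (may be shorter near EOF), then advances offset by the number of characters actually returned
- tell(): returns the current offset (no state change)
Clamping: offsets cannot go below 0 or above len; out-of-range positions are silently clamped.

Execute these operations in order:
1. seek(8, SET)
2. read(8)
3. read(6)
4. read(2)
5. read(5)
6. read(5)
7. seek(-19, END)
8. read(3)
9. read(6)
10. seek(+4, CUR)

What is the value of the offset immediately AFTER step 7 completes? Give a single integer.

Answer: 2

Derivation:
After 1 (seek(8, SET)): offset=8
After 2 (read(8)): returned '7J13H9CM', offset=16
After 3 (read(6)): returned '2USKE', offset=21
After 4 (read(2)): returned '', offset=21
After 5 (read(5)): returned '', offset=21
After 6 (read(5)): returned '', offset=21
After 7 (seek(-19, END)): offset=2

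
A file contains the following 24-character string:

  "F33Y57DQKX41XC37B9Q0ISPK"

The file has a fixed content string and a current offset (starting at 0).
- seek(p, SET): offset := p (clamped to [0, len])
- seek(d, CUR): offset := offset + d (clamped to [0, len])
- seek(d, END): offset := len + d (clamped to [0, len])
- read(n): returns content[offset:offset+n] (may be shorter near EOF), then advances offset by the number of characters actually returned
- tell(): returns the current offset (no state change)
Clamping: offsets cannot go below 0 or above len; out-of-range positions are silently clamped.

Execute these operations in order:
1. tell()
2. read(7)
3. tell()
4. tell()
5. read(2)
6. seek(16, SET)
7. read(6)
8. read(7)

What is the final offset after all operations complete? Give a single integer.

Answer: 24

Derivation:
After 1 (tell()): offset=0
After 2 (read(7)): returned 'F33Y57D', offset=7
After 3 (tell()): offset=7
After 4 (tell()): offset=7
After 5 (read(2)): returned 'QK', offset=9
After 6 (seek(16, SET)): offset=16
After 7 (read(6)): returned 'B9Q0IS', offset=22
After 8 (read(7)): returned 'PK', offset=24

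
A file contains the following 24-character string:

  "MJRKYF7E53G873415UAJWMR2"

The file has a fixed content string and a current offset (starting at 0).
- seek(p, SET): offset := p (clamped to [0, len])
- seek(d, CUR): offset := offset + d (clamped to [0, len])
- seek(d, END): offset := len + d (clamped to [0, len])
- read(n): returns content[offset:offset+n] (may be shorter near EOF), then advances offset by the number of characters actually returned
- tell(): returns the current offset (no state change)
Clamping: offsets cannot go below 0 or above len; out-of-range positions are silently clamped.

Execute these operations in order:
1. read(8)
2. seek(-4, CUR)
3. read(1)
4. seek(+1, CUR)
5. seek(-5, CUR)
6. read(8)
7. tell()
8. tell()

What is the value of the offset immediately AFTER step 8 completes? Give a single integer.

Answer: 9

Derivation:
After 1 (read(8)): returned 'MJRKYF7E', offset=8
After 2 (seek(-4, CUR)): offset=4
After 3 (read(1)): returned 'Y', offset=5
After 4 (seek(+1, CUR)): offset=6
After 5 (seek(-5, CUR)): offset=1
After 6 (read(8)): returned 'JRKYF7E5', offset=9
After 7 (tell()): offset=9
After 8 (tell()): offset=9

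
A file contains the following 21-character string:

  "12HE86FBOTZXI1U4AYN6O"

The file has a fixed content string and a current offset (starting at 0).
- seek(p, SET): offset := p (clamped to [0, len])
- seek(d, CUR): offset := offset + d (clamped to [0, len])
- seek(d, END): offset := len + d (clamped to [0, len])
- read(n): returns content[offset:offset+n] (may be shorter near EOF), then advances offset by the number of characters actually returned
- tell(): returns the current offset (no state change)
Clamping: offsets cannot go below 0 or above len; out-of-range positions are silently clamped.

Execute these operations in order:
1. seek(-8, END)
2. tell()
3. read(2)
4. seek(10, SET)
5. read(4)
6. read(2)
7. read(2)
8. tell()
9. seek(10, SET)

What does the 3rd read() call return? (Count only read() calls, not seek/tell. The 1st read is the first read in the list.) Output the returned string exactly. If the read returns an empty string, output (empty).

Answer: U4

Derivation:
After 1 (seek(-8, END)): offset=13
After 2 (tell()): offset=13
After 3 (read(2)): returned '1U', offset=15
After 4 (seek(10, SET)): offset=10
After 5 (read(4)): returned 'ZXI1', offset=14
After 6 (read(2)): returned 'U4', offset=16
After 7 (read(2)): returned 'AY', offset=18
After 8 (tell()): offset=18
After 9 (seek(10, SET)): offset=10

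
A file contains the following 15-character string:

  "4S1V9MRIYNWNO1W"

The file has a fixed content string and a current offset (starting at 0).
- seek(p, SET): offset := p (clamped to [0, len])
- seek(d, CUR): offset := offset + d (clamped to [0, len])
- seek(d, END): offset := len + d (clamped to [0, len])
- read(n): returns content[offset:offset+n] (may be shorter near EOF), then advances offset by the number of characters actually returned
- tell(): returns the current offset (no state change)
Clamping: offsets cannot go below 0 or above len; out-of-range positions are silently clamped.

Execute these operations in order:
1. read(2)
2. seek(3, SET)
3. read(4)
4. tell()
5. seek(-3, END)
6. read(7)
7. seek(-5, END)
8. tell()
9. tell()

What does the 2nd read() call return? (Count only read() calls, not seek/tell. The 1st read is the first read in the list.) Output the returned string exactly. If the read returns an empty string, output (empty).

Answer: V9MR

Derivation:
After 1 (read(2)): returned '4S', offset=2
After 2 (seek(3, SET)): offset=3
After 3 (read(4)): returned 'V9MR', offset=7
After 4 (tell()): offset=7
After 5 (seek(-3, END)): offset=12
After 6 (read(7)): returned 'O1W', offset=15
After 7 (seek(-5, END)): offset=10
After 8 (tell()): offset=10
After 9 (tell()): offset=10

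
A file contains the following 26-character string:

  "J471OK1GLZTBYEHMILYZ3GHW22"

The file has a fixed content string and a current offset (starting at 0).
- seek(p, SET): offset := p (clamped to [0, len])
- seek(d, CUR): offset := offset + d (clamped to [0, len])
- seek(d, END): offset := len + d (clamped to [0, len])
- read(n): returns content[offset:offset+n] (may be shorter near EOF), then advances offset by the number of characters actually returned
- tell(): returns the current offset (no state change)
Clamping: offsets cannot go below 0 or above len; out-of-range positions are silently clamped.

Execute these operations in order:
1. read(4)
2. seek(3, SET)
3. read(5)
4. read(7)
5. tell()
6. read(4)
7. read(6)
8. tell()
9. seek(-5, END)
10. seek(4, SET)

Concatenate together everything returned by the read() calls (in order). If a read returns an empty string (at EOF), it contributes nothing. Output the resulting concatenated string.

Answer: J4711OK1GLZTBYEHMILYZ3GHW2

Derivation:
After 1 (read(4)): returned 'J471', offset=4
After 2 (seek(3, SET)): offset=3
After 3 (read(5)): returned '1OK1G', offset=8
After 4 (read(7)): returned 'LZTBYEH', offset=15
After 5 (tell()): offset=15
After 6 (read(4)): returned 'MILY', offset=19
After 7 (read(6)): returned 'Z3GHW2', offset=25
After 8 (tell()): offset=25
After 9 (seek(-5, END)): offset=21
After 10 (seek(4, SET)): offset=4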